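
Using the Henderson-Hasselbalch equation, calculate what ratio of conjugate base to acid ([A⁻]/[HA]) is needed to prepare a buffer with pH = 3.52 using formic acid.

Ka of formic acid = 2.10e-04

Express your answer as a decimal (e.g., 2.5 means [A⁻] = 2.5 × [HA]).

pKa = -log(2.10e-04) = 3.6778. pH = pKa + log([A⁻]/[HA]), so log([A⁻]/[HA]) = pH − pKa = 3.52 − 3.6778 = -0.1578. [A⁻]/[HA] = 10^(-0.1578) = 0.695

[A⁻]/[HA] = 0.695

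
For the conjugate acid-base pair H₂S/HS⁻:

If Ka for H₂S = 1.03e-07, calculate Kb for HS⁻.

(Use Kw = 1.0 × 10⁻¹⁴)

For a conjugate pair Ka × Kb = Kw, so Kb = Kw/Ka = 1.0 × 10⁻¹⁴ / 1.03e-07 = 9.71e-08.

K_b = 9.71e-08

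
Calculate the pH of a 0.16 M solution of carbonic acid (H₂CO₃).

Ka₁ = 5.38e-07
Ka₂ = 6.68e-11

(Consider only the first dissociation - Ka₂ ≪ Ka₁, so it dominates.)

First dissociation dominates. From Ka₁ = [H⁺][HA⁻]/[H₂A], x² + Ka₁·x − Ka₁·C = 0 with C = 0.16 M and Ka₁ = 5.38e-07. Solving: [H⁺] = (−Ka₁ + √(Ka₁² + 4·Ka₁·C)) / 2 = 2.9313e-04 M. pH = -log(2.9313e-04) = 3.53.

pH = 3.53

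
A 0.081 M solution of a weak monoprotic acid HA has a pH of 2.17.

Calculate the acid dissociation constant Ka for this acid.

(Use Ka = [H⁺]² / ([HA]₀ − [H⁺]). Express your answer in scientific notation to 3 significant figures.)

[H⁺] = 10^(−pH) = 10^(−2.17) = 6.761e-03 M. For HA ⇌ H⁺ + A⁻, Ka = [H⁺][A⁻]/[HA] = [H⁺]² / ([HA]₀ − [H⁺]) = (6.761e-03)² / (0.081 − 6.761e-03) = 6.16e-04.

K_a = 6.16e-04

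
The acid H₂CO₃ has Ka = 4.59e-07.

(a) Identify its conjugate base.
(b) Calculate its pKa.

(a) The conjugate base is formed by removing one H⁺ from H₂CO₃, giving HCO₃⁻. (b) pKa = -log(Ka) = -log(4.59e-07) = 6.34.

Conjugate base: HCO₃⁻; pK_a = 6.34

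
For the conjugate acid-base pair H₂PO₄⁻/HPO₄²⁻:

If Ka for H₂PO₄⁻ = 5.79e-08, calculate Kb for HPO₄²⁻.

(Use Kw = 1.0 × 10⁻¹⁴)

For a conjugate pair Ka × Kb = Kw, so Kb = Kw/Ka = 1.0 × 10⁻¹⁴ / 5.79e-08 = 1.73e-07.

K_b = 1.73e-07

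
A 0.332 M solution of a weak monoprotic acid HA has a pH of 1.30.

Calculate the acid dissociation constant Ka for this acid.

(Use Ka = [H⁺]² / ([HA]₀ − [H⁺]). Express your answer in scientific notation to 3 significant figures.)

[H⁺] = 10^(−pH) = 10^(−1.30) = 5.012e-02 M. For HA ⇌ H⁺ + A⁻, Ka = [H⁺][A⁻]/[HA] = [H⁺]² / ([HA]₀ − [H⁺]) = (5.012e-02)² / (0.332 − 5.012e-02) = 8.91e-03.

K_a = 8.91e-03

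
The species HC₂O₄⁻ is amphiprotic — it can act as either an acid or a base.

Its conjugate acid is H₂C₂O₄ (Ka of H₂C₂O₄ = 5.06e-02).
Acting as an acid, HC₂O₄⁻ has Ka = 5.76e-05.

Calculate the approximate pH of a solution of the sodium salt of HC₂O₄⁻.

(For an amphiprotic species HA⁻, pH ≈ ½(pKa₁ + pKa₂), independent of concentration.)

pKa₁ = -log(5.06e-02) = 1.30; pKa₂ = -log(5.76e-05) = 4.24. For an amphiprotic species, pH ≈ ½(pKa₁ + pKa₂) = ½(1.30 + 4.24) = 2.77.

pH = 2.77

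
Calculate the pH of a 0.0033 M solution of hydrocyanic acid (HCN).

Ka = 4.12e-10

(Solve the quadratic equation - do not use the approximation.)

x² + Ka×x - Ka×C = 0. Using quadratic formula: [H⁺] = 1.1658e-06

pH = 5.93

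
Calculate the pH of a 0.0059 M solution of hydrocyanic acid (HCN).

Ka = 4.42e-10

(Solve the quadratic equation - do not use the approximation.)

x² + Ka×x - Ka×C = 0. Using quadratic formula: [H⁺] = 1.6146e-06

pH = 5.79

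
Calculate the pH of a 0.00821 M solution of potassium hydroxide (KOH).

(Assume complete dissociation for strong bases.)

[OH⁻] = 0.00821 M for strong base. pOH = -log[OH⁻] = 2.09, pH = 14 - pOH

pH = 11.91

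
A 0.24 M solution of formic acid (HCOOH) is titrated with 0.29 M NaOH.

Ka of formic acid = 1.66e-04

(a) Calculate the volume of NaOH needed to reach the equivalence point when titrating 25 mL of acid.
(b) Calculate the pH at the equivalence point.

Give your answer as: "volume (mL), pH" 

moles acid = 0.24 × 25/1000 = 0.006 mol; V_base = moles/0.29 × 1000 = 20.7 mL. At equivalence only the conjugate base is present: [A⁻] = 0.006/0.046 = 1.3132e-01 M. Kb = Kw/Ka = 6.02e-11; [OH⁻] = √(Kb × [A⁻]) = 2.8126e-06; pOH = 5.55; pH = 14 - pOH = 8.45.

V = 20.7 mL, pH = 8.45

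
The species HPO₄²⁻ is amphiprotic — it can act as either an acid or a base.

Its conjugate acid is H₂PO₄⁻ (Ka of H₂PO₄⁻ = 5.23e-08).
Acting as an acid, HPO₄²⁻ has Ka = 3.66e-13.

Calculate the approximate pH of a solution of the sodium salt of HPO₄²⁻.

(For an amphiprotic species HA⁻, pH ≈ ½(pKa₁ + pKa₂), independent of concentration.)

pKa₁ = -log(5.23e-08) = 7.28; pKa₂ = -log(3.66e-13) = 12.44. For an amphiprotic species, pH ≈ ½(pKa₁ + pKa₂) = ½(7.28 + 12.44) = 9.86.

pH = 9.86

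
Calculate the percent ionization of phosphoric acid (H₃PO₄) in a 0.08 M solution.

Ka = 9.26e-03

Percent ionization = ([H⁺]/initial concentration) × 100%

Using Ka equilibrium: x² + Ka×x - Ka×C = 0. Solving: [H⁺] = 2.2979e-02. Percent = (2.2979e-02/0.08) × 100

Percent ionization = 28.7%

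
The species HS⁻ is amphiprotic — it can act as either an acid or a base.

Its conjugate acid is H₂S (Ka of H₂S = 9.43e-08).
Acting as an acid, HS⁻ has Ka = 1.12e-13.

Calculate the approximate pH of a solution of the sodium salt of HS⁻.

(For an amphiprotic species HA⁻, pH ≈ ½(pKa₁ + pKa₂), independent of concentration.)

pKa₁ = -log(9.43e-08) = 7.03; pKa₂ = -log(1.12e-13) = 12.95. For an amphiprotic species, pH ≈ ½(pKa₁ + pKa₂) = ½(7.03 + 12.95) = 9.99.

pH = 9.99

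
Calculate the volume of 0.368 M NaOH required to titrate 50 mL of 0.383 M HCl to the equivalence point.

At equivalence: moles acid = moles base. moles HCl = 0.383 × 50/1000 = 0.01915 mol. V_base = moles / 0.368 × 1000 = 52.0 mL.

V_{base} = 52.0 mL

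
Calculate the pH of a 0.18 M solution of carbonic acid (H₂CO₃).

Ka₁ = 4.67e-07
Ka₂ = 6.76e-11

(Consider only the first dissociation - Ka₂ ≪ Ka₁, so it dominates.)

First dissociation dominates. From Ka₁ = [H⁺][HA⁻]/[H₂A], x² + Ka₁·x − Ka₁·C = 0 with C = 0.18 M and Ka₁ = 4.67e-07. Solving: [H⁺] = (−Ka₁ + √(Ka₁² + 4·Ka₁·C)) / 2 = 2.8970e-04 M. pH = -log(2.8970e-04) = 3.54.

pH = 3.54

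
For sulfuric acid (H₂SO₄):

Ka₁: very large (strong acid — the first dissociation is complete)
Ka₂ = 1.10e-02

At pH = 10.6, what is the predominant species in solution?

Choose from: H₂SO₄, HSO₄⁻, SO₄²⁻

The first dissociation is complete, so H₂SO₄ itself is never the predominant species in water; pKa₂ = -log(1.10e-02) = 1.96. For a polyprotic acid the predominant species crosses at each pKa: below pKa_n the protonated form dominates, above it the deprotonated form does. At pH = 10.6, the predominant species is SO₄²⁻.

SO₄²⁻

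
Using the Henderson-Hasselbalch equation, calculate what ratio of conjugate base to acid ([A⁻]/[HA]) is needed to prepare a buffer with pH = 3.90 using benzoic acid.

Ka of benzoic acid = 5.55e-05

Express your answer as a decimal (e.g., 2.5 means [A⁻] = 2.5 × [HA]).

pKa = -log(5.55e-05) = 4.2557. pH = pKa + log([A⁻]/[HA]), so log([A⁻]/[HA]) = pH − pKa = 3.90 − 4.2557 = -0.3557. [A⁻]/[HA] = 10^(-0.3557) = 0.441

[A⁻]/[HA] = 0.441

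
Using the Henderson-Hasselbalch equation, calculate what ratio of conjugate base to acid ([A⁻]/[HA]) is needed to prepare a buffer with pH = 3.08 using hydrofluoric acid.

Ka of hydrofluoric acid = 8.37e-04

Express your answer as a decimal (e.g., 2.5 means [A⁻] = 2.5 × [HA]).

pKa = -log(8.37e-04) = 3.0773. pH = pKa + log([A⁻]/[HA]), so log([A⁻]/[HA]) = pH − pKa = 3.08 − 3.0773 = 0.0027. [A⁻]/[HA] = 10^(0.0027) = 1.01

[A⁻]/[HA] = 1.01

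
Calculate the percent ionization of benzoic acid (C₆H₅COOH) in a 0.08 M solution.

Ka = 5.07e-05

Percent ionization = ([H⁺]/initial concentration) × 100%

Using Ka equilibrium: x² + Ka×x - Ka×C = 0. Solving: [H⁺] = 1.9888e-03. Percent = (1.9888e-03/0.08) × 100

Percent ionization = 2.49%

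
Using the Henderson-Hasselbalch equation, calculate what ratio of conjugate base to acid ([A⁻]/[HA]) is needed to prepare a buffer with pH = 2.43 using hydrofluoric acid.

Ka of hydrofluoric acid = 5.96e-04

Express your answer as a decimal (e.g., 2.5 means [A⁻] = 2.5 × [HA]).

pKa = -log(5.96e-04) = 3.2248. pH = pKa + log([A⁻]/[HA]), so log([A⁻]/[HA]) = pH − pKa = 2.43 − 3.2248 = -0.7948. [A⁻]/[HA] = 10^(-0.7948) = 0.160

[A⁻]/[HA] = 0.160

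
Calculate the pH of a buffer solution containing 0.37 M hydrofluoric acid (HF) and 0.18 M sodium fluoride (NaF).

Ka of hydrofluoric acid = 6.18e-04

pKa = -log(6.18e-04) = 3.21. pH = pKa + log([A⁻]/[HA]) = 3.21 + log(0.18/0.37)

pH = 2.90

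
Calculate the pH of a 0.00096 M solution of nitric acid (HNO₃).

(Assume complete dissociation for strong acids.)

[H⁺] = 0.00096 M for strong acid. pH = -log[H⁺] = -log(0.00096)

pH = 3.02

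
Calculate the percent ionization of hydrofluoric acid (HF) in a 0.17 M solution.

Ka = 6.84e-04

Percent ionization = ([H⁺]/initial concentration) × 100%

Using Ka equilibrium: x² + Ka×x - Ka×C = 0. Solving: [H⁺] = 1.0447e-02. Percent = (1.0447e-02/0.17) × 100

Percent ionization = 6.15%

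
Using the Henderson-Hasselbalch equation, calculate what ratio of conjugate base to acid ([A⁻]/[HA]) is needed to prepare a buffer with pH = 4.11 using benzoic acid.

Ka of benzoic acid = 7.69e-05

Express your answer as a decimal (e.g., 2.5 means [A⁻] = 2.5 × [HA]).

pKa = -log(7.69e-05) = 4.1141. pH = pKa + log([A⁻]/[HA]), so log([A⁻]/[HA]) = pH − pKa = 4.11 − 4.1141 = -0.0041. [A⁻]/[HA] = 10^(-0.0041) = 0.991

[A⁻]/[HA] = 0.991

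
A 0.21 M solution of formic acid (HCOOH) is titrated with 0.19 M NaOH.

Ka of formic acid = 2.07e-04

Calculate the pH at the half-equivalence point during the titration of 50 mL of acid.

At half-equivalence [HA] = [A⁻], so Henderson-Hasselbalch gives pH = pKa = -log(2.07e-04) = 3.68.

pH = pKa = 3.68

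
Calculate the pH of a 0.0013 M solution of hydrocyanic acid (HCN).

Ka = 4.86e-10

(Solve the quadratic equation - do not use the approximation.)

x² + Ka×x - Ka×C = 0. Using quadratic formula: [H⁺] = 7.9462e-07

pH = 6.10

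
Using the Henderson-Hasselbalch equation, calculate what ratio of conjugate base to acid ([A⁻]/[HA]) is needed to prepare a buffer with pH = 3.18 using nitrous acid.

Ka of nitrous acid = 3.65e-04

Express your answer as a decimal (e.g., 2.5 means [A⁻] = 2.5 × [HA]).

pKa = -log(3.65e-04) = 3.4377. pH = pKa + log([A⁻]/[HA]), so log([A⁻]/[HA]) = pH − pKa = 3.18 − 3.4377 = -0.2577. [A⁻]/[HA] = 10^(-0.2577) = 0.552

[A⁻]/[HA] = 0.552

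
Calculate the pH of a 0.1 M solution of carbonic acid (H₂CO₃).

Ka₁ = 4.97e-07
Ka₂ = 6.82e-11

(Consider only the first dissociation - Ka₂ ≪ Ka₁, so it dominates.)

First dissociation dominates. From Ka₁ = [H⁺][HA⁻]/[H₂A], x² + Ka₁·x − Ka₁·C = 0 with C = 0.1 M and Ka₁ = 4.97e-07. Solving: [H⁺] = (−Ka₁ + √(Ka₁² + 4·Ka₁·C)) / 2 = 2.2269e-04 M. pH = -log(2.2269e-04) = 3.65.

pH = 3.65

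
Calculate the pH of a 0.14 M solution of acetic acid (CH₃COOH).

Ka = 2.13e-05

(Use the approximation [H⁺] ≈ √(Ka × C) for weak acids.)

[H⁺] = √(Ka × C) = √(2.13e-05 × 0.14) = 1.7268e-03. pH = -log(1.7268e-03)

pH = 2.76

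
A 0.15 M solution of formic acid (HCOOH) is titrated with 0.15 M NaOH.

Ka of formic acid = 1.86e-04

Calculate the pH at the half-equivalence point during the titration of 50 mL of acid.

At half-equivalence [HA] = [A⁻], so Henderson-Hasselbalch gives pH = pKa = -log(1.86e-04) = 3.73.

pH = pKa = 3.73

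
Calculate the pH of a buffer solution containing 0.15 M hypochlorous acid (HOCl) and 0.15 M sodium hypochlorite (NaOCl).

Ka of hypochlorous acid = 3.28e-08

pKa = -log(3.28e-08) = 7.48. pH = pKa + log([A⁻]/[HA]) = 7.48 + log(0.15/0.15)

pH = 7.48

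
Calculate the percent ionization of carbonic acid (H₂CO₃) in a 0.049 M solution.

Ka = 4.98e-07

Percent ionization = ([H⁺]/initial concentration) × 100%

Using Ka equilibrium: x² + Ka×x - Ka×C = 0. Solving: [H⁺] = 1.5596e-04. Percent = (1.5596e-04/0.049) × 100

Percent ionization = 0.318%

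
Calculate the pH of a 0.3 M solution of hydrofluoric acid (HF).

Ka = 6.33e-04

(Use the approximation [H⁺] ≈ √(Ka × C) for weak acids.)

[H⁺] = √(Ka × C) = √(6.33e-04 × 0.3) = 1.3780e-02. pH = -log(1.3780e-02)

pH = 1.86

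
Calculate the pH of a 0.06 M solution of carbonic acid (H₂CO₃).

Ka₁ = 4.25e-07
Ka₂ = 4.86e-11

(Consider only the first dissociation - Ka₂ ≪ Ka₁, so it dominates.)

First dissociation dominates. From Ka₁ = [H⁺][HA⁻]/[H₂A], x² + Ka₁·x − Ka₁·C = 0 with C = 0.06 M and Ka₁ = 4.25e-07. Solving: [H⁺] = (−Ka₁ + √(Ka₁² + 4·Ka₁·C)) / 2 = 1.5947e-04 M. pH = -log(1.5947e-04) = 3.80.

pH = 3.80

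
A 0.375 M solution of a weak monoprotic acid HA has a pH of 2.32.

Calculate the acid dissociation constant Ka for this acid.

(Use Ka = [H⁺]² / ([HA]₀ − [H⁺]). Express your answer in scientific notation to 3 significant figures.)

[H⁺] = 10^(−pH) = 10^(−2.32) = 4.786e-03 M. For HA ⇌ H⁺ + A⁻, Ka = [H⁺][A⁻]/[HA] = [H⁺]² / ([HA]₀ − [H⁺]) = (4.786e-03)² / (0.375 − 4.786e-03) = 6.19e-05.

K_a = 6.19e-05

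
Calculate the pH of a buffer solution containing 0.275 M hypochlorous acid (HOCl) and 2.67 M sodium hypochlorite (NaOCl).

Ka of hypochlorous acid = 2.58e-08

pKa = -log(2.58e-08) = 7.59. pH = pKa + log([A⁻]/[HA]) = 7.59 + log(2.67/0.275)

pH = 8.58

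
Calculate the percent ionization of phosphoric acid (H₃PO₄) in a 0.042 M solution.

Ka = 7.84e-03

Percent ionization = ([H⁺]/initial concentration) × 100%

Using Ka equilibrium: x² + Ka×x - Ka×C = 0. Solving: [H⁺] = 1.4645e-02. Percent = (1.4645e-02/0.042) × 100

Percent ionization = 34.9%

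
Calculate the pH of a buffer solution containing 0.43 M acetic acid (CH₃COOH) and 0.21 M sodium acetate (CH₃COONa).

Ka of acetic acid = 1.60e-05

pKa = -log(1.60e-05) = 4.80. pH = pKa + log([A⁻]/[HA]) = 4.80 + log(0.21/0.43)

pH = 4.48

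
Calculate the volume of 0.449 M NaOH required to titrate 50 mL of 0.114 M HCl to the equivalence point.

At equivalence: moles acid = moles base. moles HCl = 0.114 × 50/1000 = 0.0057 mol. V_base = moles / 0.449 × 1000 = 12.7 mL.

V_{base} = 12.7 mL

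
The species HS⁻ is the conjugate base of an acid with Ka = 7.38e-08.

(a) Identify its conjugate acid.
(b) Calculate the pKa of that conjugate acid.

(a) The conjugate acid is formed by adding one H⁺ to HS⁻, giving H₂S. (b) pKa = -log(Ka) = -log(7.38e-08) = 7.13.

Conjugate acid: H₂S; pK_a = 7.13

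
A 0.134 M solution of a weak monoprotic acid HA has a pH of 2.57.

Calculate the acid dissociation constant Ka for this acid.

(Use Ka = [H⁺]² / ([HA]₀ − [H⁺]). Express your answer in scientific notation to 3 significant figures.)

[H⁺] = 10^(−pH) = 10^(−2.57) = 2.692e-03 M. For HA ⇌ H⁺ + A⁻, Ka = [H⁺][A⁻]/[HA] = [H⁺]² / ([HA]₀ − [H⁺]) = (2.692e-03)² / (0.134 − 2.692e-03) = 5.52e-05.

K_a = 5.52e-05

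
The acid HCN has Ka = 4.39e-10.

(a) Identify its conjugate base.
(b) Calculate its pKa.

(a) The conjugate base is formed by removing one H⁺ from HCN, giving CN⁻. (b) pKa = -log(Ka) = -log(4.39e-10) = 9.36.

Conjugate base: CN⁻; pK_a = 9.36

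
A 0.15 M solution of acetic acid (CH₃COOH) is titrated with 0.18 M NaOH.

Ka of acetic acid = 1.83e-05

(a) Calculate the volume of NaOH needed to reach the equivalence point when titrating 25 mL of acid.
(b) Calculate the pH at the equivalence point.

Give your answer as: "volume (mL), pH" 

moles acid = 0.15 × 25/1000 = 0.00375 mol; V_base = moles/0.18 × 1000 = 20.8 mL. At equivalence only the conjugate base is present: [A⁻] = 0.00375/0.046 = 8.1818e-02 M. Kb = Kw/Ka = 5.46e-10; [OH⁻] = √(Kb × [A⁻]) = 6.6865e-06; pOH = 5.17; pH = 14 - pOH = 8.83.

V = 20.8 mL, pH = 8.83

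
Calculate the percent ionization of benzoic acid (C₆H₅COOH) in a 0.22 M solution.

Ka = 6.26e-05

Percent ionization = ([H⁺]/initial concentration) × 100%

Using Ka equilibrium: x² + Ka×x - Ka×C = 0. Solving: [H⁺] = 3.6799e-03. Percent = (3.6799e-03/0.22) × 100

Percent ionization = 1.67%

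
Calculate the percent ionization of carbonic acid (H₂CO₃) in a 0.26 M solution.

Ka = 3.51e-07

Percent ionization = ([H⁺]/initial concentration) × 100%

Using Ka equilibrium: x² + Ka×x - Ka×C = 0. Solving: [H⁺] = 3.0192e-04. Percent = (3.0192e-04/0.26) × 100

Percent ionization = 0.116%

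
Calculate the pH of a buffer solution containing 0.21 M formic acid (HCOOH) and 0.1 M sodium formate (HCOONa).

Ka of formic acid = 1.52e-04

pKa = -log(1.52e-04) = 3.82. pH = pKa + log([A⁻]/[HA]) = 3.82 + log(0.1/0.21)

pH = 3.50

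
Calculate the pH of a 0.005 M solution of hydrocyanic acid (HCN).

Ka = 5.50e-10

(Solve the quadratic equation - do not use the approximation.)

x² + Ka×x - Ka×C = 0. Using quadratic formula: [H⁺] = 1.6580e-06

pH = 5.78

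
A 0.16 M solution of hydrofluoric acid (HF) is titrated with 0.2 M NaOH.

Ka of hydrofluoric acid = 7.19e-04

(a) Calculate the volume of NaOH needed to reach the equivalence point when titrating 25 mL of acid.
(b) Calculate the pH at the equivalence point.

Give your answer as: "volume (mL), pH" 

moles acid = 0.16 × 25/1000 = 0.004 mol; V_base = moles/0.2 × 1000 = 20.0 mL. At equivalence only the conjugate base is present: [A⁻] = 0.004/0.045 = 8.8889e-02 M. Kb = Kw/Ka = 1.39e-11; [OH⁻] = √(Kb × [A⁻]) = 1.1119e-06; pOH = 5.95; pH = 14 - pOH = 8.05.

V = 20.0 mL, pH = 8.05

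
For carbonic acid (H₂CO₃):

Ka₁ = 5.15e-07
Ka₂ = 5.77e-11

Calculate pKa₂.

pKa₂ = -log(Ka₂) = -log(5.77e-11) = 10.24.

pK_{a2} = 10.24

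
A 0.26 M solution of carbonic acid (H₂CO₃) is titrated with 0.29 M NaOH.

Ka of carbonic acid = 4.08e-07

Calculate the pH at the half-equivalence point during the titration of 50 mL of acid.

At half-equivalence [HA] = [A⁻], so Henderson-Hasselbalch gives pH = pKa = -log(4.08e-07) = 6.39.

pH = pKa = 6.39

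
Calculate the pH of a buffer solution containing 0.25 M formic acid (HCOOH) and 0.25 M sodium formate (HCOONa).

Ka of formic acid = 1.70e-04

pKa = -log(1.70e-04) = 3.77. pH = pKa + log([A⁻]/[HA]) = 3.77 + log(0.25/0.25)

pH = 3.77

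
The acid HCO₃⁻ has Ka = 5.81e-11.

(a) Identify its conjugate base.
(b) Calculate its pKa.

(a) The conjugate base is formed by removing one H⁺ from HCO₃⁻, giving CO₃²⁻. (b) pKa = -log(Ka) = -log(5.81e-11) = 10.24.

Conjugate base: CO₃²⁻; pK_a = 10.24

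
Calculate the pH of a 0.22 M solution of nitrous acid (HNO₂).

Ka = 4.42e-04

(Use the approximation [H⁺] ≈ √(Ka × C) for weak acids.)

[H⁺] = √(Ka × C) = √(4.42e-04 × 0.22) = 9.8610e-03. pH = -log(9.8610e-03)

pH = 2.01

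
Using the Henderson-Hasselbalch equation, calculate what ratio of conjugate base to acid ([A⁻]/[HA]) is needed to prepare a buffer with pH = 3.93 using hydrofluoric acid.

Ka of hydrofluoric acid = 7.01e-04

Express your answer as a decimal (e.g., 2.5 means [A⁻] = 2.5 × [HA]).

pKa = -log(7.01e-04) = 3.1543. pH = pKa + log([A⁻]/[HA]), so log([A⁻]/[HA]) = pH − pKa = 3.93 − 3.1543 = 0.7757. [A⁻]/[HA] = 10^(0.7757) = 5.97

[A⁻]/[HA] = 5.97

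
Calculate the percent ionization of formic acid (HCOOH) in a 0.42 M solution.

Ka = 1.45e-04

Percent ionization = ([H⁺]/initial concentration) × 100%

Using Ka equilibrium: x² + Ka×x - Ka×C = 0. Solving: [H⁺] = 7.7317e-03. Percent = (7.7317e-03/0.42) × 100

Percent ionization = 1.84%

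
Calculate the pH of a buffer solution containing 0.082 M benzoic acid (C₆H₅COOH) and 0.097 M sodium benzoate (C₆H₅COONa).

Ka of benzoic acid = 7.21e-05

pKa = -log(7.21e-05) = 4.14. pH = pKa + log([A⁻]/[HA]) = 4.14 + log(0.097/0.082)

pH = 4.22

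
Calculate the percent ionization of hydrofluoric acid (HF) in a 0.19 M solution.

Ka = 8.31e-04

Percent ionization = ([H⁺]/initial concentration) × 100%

Using Ka equilibrium: x² + Ka×x - Ka×C = 0. Solving: [H⁺] = 1.2157e-02. Percent = (1.2157e-02/0.19) × 100

Percent ionization = 6.4%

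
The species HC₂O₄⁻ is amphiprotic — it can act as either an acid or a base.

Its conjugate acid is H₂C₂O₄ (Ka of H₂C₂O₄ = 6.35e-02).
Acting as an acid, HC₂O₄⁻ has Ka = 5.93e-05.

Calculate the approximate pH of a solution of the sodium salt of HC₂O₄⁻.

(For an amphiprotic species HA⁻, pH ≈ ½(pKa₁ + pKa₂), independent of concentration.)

pKa₁ = -log(6.35e-02) = 1.20; pKa₂ = -log(5.93e-05) = 4.23. For an amphiprotic species, pH ≈ ½(pKa₁ + pKa₂) = ½(1.20 + 4.23) = 2.71.

pH = 2.71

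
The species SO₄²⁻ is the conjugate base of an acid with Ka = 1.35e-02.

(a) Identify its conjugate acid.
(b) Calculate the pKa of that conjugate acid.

(a) The conjugate acid is formed by adding one H⁺ to SO₄²⁻, giving HSO₄⁻. (b) pKa = -log(Ka) = -log(1.35e-02) = 1.87.

Conjugate acid: HSO₄⁻; pK_a = 1.87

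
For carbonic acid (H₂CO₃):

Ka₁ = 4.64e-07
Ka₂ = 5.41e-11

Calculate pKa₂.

pKa₂ = -log(Ka₂) = -log(5.41e-11) = 10.27.

pK_{a2} = 10.27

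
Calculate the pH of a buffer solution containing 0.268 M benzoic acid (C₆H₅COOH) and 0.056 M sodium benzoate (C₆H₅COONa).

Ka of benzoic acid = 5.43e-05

pKa = -log(5.43e-05) = 4.27. pH = pKa + log([A⁻]/[HA]) = 4.27 + log(0.056/0.268)

pH = 3.59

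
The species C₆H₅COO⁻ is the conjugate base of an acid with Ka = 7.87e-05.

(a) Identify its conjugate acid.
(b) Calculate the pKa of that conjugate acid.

(a) The conjugate acid is formed by adding one H⁺ to C₆H₅COO⁻, giving C₆H₅COOH. (b) pKa = -log(Ka) = -log(7.87e-05) = 4.10.

Conjugate acid: C₆H₅COOH; pK_a = 4.10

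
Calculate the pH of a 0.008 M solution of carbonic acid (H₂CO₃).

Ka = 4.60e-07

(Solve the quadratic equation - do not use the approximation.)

x² + Ka×x - Ka×C = 0. Using quadratic formula: [H⁺] = 6.0433e-05

pH = 4.22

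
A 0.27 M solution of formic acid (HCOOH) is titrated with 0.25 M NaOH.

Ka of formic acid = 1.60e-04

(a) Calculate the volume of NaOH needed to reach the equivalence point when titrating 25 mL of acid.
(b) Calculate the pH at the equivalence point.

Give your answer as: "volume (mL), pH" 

moles acid = 0.27 × 25/1000 = 0.00675 mol; V_base = moles/0.25 × 1000 = 27.0 mL. At equivalence only the conjugate base is present: [A⁻] = 0.00675/0.052 = 1.2981e-01 M. Kb = Kw/Ka = 6.25e-11; [OH⁻] = √(Kb × [A⁻]) = 2.8483e-06; pOH = 5.55; pH = 14 - pOH = 8.45.

V = 27.0 mL, pH = 8.45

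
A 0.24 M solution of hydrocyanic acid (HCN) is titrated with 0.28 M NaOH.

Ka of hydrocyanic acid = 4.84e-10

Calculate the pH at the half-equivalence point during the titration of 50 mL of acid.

At half-equivalence [HA] = [A⁻], so Henderson-Hasselbalch gives pH = pKa = -log(4.84e-10) = 9.32.

pH = pKa = 9.32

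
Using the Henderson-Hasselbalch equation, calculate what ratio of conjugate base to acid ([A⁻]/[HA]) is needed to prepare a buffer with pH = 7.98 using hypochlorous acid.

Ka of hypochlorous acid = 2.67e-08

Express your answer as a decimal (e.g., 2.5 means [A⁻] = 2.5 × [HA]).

pKa = -log(2.67e-08) = 7.5735. pH = pKa + log([A⁻]/[HA]), so log([A⁻]/[HA]) = pH − pKa = 7.98 − 7.5735 = 0.4065. [A⁻]/[HA] = 10^(0.4065) = 2.55

[A⁻]/[HA] = 2.55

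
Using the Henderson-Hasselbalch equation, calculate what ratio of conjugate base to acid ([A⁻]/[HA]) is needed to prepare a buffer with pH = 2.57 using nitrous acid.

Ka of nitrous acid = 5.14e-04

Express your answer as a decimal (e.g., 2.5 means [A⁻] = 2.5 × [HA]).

pKa = -log(5.14e-04) = 3.2890. pH = pKa + log([A⁻]/[HA]), so log([A⁻]/[HA]) = pH − pKa = 2.57 − 3.2890 = -0.7190. [A⁻]/[HA] = 10^(-0.7190) = 0.191

[A⁻]/[HA] = 0.191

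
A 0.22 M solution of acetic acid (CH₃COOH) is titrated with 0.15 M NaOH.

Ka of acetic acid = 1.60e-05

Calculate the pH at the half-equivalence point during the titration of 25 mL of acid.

At half-equivalence [HA] = [A⁻], so Henderson-Hasselbalch gives pH = pKa = -log(1.60e-05) = 4.80.

pH = pKa = 4.80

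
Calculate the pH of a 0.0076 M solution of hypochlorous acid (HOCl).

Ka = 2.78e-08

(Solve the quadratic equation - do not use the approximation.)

x² + Ka×x - Ka×C = 0. Using quadratic formula: [H⁺] = 1.4522e-05

pH = 4.84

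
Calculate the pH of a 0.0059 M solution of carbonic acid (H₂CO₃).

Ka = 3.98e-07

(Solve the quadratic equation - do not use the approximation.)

x² + Ka×x - Ka×C = 0. Using quadratic formula: [H⁺] = 4.8260e-05

pH = 4.32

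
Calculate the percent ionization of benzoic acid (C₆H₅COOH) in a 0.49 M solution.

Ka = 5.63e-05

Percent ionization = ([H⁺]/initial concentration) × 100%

Using Ka equilibrium: x² + Ka×x - Ka×C = 0. Solving: [H⁺] = 5.2243e-03. Percent = (5.2243e-03/0.49) × 100

Percent ionization = 1.07%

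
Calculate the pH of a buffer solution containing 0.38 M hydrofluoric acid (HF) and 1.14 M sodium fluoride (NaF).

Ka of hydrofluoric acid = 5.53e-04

pKa = -log(5.53e-04) = 3.26. pH = pKa + log([A⁻]/[HA]) = 3.26 + log(1.14/0.38)

pH = 3.73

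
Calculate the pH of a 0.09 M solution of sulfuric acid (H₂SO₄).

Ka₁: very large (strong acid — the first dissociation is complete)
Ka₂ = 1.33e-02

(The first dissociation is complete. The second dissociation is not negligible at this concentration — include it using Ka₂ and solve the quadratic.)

First dissociation is complete: [H⁺]₀ = [HSO₄⁻]₀ = C = 0.09 M. Second dissociation HSO₄⁻ ⇌ H⁺ + SO₄²⁻: let x = [SO₄²⁻]. Ka₂ = (C + x)·x / (C − x) = 1.33e-02 → x² + (C + Ka₂)·x − Ka₂·C = 0 → x² + 0.10330·x − 1.197e-03 = 0. x = (−0.10330 + √(0.10330² + 4 × 1.197e-03)) / 2 = 1.0517e-02 M. [H⁺] = C + x = 0.09 + 1.0517e-02 = 1.0052e-01 M. pH = -log(1.0052e-01) = 1.00.

pH = 1.00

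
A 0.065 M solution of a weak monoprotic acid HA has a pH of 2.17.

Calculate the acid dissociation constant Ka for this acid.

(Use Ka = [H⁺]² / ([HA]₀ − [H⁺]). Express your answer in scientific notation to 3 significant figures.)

[H⁺] = 10^(−pH) = 10^(−2.17) = 6.761e-03 M. For HA ⇌ H⁺ + A⁻, Ka = [H⁺][A⁻]/[HA] = [H⁺]² / ([HA]₀ − [H⁺]) = (6.761e-03)² / (0.065 − 6.761e-03) = 7.85e-04.

K_a = 7.85e-04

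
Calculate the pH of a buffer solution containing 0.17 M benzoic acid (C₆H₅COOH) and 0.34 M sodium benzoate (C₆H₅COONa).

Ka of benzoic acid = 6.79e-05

pKa = -log(6.79e-05) = 4.17. pH = pKa + log([A⁻]/[HA]) = 4.17 + log(0.34/0.17)

pH = 4.47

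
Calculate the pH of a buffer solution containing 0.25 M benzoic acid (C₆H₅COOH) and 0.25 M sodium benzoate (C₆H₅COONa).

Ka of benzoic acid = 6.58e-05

pKa = -log(6.58e-05) = 4.18. pH = pKa + log([A⁻]/[HA]) = 4.18 + log(0.25/0.25)

pH = 4.18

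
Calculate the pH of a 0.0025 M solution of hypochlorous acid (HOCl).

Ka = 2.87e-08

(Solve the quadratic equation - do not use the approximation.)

x² + Ka×x - Ka×C = 0. Using quadratic formula: [H⁺] = 8.4562e-06

pH = 5.07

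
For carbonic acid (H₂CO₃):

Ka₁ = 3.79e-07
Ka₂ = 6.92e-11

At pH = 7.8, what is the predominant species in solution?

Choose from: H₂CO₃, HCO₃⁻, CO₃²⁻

pKa₁ = 6.42, pKa₂ = 10.16. For a polyprotic acid the predominant species crosses at each pKa: below pKa_n the protonated form dominates, above it the deprotonated form does. At pH = 7.8, the predominant species is HCO₃⁻.

HCO₃⁻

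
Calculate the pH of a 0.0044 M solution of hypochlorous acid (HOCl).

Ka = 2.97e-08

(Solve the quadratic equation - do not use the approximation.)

x² + Ka×x - Ka×C = 0. Using quadratic formula: [H⁺] = 1.1417e-05

pH = 4.94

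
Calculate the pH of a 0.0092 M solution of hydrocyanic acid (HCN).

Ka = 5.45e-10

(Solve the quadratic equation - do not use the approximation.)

x² + Ka×x - Ka×C = 0. Using quadratic formula: [H⁺] = 2.2389e-06

pH = 5.65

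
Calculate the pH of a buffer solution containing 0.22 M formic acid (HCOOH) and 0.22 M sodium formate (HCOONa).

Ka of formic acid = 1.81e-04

pKa = -log(1.81e-04) = 3.74. pH = pKa + log([A⁻]/[HA]) = 3.74 + log(0.22/0.22)

pH = 3.74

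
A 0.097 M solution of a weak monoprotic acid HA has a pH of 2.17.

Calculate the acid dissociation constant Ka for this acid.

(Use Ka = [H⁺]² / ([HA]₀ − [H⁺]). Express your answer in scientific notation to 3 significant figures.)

[H⁺] = 10^(−pH) = 10^(−2.17) = 6.761e-03 M. For HA ⇌ H⁺ + A⁻, Ka = [H⁺][A⁻]/[HA] = [H⁺]² / ([HA]₀ − [H⁺]) = (6.761e-03)² / (0.097 − 6.761e-03) = 5.07e-04.

K_a = 5.07e-04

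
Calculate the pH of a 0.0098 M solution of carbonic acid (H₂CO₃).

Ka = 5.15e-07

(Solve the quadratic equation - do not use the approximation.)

x² + Ka×x - Ka×C = 0. Using quadratic formula: [H⁺] = 7.0785e-05

pH = 4.15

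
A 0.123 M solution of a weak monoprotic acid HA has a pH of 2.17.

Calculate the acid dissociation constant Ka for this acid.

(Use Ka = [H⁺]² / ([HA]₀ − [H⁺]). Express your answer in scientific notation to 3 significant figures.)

[H⁺] = 10^(−pH) = 10^(−2.17) = 6.761e-03 M. For HA ⇌ H⁺ + A⁻, Ka = [H⁺][A⁻]/[HA] = [H⁺]² / ([HA]₀ − [H⁺]) = (6.761e-03)² / (0.123 − 6.761e-03) = 3.93e-04.

K_a = 3.93e-04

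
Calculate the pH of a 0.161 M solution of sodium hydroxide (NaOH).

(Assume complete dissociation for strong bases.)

[OH⁻] = 0.161 M for strong base. pOH = -log[OH⁻] = 0.79, pH = 14 - pOH

pH = 13.21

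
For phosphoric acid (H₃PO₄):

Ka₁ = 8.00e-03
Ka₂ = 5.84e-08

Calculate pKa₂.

pKa₂ = -log(Ka₂) = -log(5.84e-08) = 7.23.

pK_{a2} = 7.23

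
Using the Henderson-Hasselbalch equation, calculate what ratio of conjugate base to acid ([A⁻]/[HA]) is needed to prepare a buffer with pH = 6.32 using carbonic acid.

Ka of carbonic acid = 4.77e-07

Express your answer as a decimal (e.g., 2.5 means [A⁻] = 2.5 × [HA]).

pKa = -log(4.77e-07) = 6.3215. pH = pKa + log([A⁻]/[HA]), so log([A⁻]/[HA]) = pH − pKa = 6.32 − 6.3215 = -0.0015. [A⁻]/[HA] = 10^(-0.0015) = 0.997

[A⁻]/[HA] = 0.997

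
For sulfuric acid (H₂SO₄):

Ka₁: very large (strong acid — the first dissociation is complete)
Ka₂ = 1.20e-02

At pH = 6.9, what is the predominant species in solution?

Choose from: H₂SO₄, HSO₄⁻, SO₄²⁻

The first dissociation is complete, so H₂SO₄ itself is never the predominant species in water; pKa₂ = -log(1.20e-02) = 1.92. For a polyprotic acid the predominant species crosses at each pKa: below pKa_n the protonated form dominates, above it the deprotonated form does. At pH = 6.9, the predominant species is SO₄²⁻.

SO₄²⁻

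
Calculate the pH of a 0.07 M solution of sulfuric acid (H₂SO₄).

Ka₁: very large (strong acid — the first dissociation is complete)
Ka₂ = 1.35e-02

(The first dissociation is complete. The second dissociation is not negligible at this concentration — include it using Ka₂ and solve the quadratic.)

First dissociation is complete: [H⁺]₀ = [HSO₄⁻]₀ = C = 0.07 M. Second dissociation HSO₄⁻ ⇌ H⁺ + SO₄²⁻: let x = [SO₄²⁻]. Ka₂ = (C + x)·x / (C − x) = 1.35e-02 → x² + (C + Ka₂)·x − Ka₂·C = 0 → x² + 0.08350·x − 9.450e-04 = 0. x = (−0.08350 + √(0.08350² + 4 × 9.450e-04)) / 2 = 1.0097e-02 M. [H⁺] = C + x = 0.07 + 1.0097e-02 = 8.0097e-02 M. pH = -log(8.0097e-02) = 1.10.

pH = 1.10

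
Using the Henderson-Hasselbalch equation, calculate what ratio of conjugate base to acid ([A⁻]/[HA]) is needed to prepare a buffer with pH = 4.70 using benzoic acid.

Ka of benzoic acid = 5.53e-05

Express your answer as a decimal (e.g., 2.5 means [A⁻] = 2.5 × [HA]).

pKa = -log(5.53e-05) = 4.2573. pH = pKa + log([A⁻]/[HA]), so log([A⁻]/[HA]) = pH − pKa = 4.70 − 4.2573 = 0.4427. [A⁻]/[HA] = 10^(0.4427) = 2.77

[A⁻]/[HA] = 2.77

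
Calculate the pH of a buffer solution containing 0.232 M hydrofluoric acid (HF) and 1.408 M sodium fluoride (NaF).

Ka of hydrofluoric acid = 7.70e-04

pKa = -log(7.70e-04) = 3.11. pH = pKa + log([A⁻]/[HA]) = 3.11 + log(1.408/0.232)

pH = 3.90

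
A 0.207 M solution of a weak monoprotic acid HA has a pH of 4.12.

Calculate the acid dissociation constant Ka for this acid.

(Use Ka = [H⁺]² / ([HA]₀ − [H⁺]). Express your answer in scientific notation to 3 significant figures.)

[H⁺] = 10^(−pH) = 10^(−4.12) = 7.586e-05 M. For HA ⇌ H⁺ + A⁻, Ka = [H⁺][A⁻]/[HA] = [H⁺]² / ([HA]₀ − [H⁺]) = (7.586e-05)² / (0.207 − 7.586e-05) = 2.78e-08.

K_a = 2.78e-08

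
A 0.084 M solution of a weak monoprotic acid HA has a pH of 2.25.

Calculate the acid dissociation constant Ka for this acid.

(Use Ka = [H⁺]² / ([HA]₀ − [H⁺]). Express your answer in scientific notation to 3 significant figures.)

[H⁺] = 10^(−pH) = 10^(−2.25) = 5.623e-03 M. For HA ⇌ H⁺ + A⁻, Ka = [H⁺][A⁻]/[HA] = [H⁺]² / ([HA]₀ − [H⁺]) = (5.623e-03)² / (0.084 − 5.623e-03) = 4.03e-04.

K_a = 4.03e-04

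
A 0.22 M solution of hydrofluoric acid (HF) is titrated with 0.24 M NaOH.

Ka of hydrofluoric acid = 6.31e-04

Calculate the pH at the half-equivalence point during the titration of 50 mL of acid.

At half-equivalence [HA] = [A⁻], so Henderson-Hasselbalch gives pH = pKa = -log(6.31e-04) = 3.20.

pH = pKa = 3.20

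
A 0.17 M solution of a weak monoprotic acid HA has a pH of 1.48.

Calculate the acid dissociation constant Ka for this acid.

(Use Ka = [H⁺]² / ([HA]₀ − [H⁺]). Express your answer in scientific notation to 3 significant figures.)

[H⁺] = 10^(−pH) = 10^(−1.48) = 3.311e-02 M. For HA ⇌ H⁺ + A⁻, Ka = [H⁺][A⁻]/[HA] = [H⁺]² / ([HA]₀ − [H⁺]) = (3.311e-02)² / (0.17 − 3.311e-02) = 8.01e-03.

K_a = 8.01e-03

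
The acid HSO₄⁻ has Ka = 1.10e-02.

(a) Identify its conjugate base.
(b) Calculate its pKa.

(a) The conjugate base is formed by removing one H⁺ from HSO₄⁻, giving SO₄²⁻. (b) pKa = -log(Ka) = -log(1.10e-02) = 1.96.

Conjugate base: SO₄²⁻; pK_a = 1.96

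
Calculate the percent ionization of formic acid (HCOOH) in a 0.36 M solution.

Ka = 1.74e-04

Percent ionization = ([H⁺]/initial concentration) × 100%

Using Ka equilibrium: x² + Ka×x - Ka×C = 0. Solving: [H⁺] = 7.8280e-03. Percent = (7.8280e-03/0.36) × 100

Percent ionization = 2.17%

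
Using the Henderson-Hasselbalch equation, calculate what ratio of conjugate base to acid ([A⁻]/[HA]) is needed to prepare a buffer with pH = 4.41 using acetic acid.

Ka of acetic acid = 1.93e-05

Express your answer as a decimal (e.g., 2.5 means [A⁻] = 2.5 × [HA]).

pKa = -log(1.93e-05) = 4.7144. pH = pKa + log([A⁻]/[HA]), so log([A⁻]/[HA]) = pH − pKa = 4.41 − 4.7144 = -0.3044. [A⁻]/[HA] = 10^(-0.3044) = 0.496

[A⁻]/[HA] = 0.496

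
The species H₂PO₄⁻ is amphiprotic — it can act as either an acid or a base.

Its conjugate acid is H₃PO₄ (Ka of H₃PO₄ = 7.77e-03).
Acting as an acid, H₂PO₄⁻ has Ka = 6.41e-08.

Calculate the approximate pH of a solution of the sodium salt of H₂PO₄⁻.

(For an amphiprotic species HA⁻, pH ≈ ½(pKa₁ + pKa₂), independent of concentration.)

pKa₁ = -log(7.77e-03) = 2.11; pKa₂ = -log(6.41e-08) = 7.19. For an amphiprotic species, pH ≈ ½(pKa₁ + pKa₂) = ½(2.11 + 7.19) = 4.65.

pH = 4.65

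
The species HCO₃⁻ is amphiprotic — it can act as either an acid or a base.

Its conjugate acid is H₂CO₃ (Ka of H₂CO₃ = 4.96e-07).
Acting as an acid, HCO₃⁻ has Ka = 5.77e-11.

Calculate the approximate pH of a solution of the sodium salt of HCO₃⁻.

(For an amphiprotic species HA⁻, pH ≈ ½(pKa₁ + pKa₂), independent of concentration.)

pKa₁ = -log(4.96e-07) = 6.30; pKa₂ = -log(5.77e-11) = 10.24. For an amphiprotic species, pH ≈ ½(pKa₁ + pKa₂) = ½(6.30 + 10.24) = 8.27.

pH = 8.27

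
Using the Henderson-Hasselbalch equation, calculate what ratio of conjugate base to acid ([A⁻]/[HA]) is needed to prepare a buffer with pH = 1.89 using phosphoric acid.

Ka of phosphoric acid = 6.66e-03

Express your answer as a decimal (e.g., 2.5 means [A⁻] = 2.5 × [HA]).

pKa = -log(6.66e-03) = 2.1765. pH = pKa + log([A⁻]/[HA]), so log([A⁻]/[HA]) = pH − pKa = 1.89 − 2.1765 = -0.2865. [A⁻]/[HA] = 10^(-0.2865) = 0.517

[A⁻]/[HA] = 0.517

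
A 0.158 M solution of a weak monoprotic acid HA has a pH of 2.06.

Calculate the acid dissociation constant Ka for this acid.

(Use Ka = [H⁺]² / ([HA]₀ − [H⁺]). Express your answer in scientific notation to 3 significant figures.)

[H⁺] = 10^(−pH) = 10^(−2.06) = 8.710e-03 M. For HA ⇌ H⁺ + A⁻, Ka = [H⁺][A⁻]/[HA] = [H⁺]² / ([HA]₀ − [H⁺]) = (8.710e-03)² / (0.158 − 8.710e-03) = 5.08e-04.

K_a = 5.08e-04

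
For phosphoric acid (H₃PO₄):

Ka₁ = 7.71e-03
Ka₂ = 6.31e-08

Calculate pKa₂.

pKa₂ = -log(Ka₂) = -log(6.31e-08) = 7.20.

pK_{a2} = 7.20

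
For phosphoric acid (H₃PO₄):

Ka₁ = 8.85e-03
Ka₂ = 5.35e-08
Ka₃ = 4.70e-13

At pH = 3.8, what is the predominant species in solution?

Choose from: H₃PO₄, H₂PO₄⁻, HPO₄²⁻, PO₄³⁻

pKa₁ = 2.05, pKa₂ = 7.27, pKa₃ = 12.33. For a polyprotic acid the predominant species crosses at each pKa: below pKa_n the protonated form dominates, above it the deprotonated form does. At pH = 3.8, the predominant species is H₂PO₄⁻.

H₂PO₄⁻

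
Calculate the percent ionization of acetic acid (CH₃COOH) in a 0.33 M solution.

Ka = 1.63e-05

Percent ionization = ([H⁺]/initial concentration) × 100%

Using Ka equilibrium: x² + Ka×x - Ka×C = 0. Solving: [H⁺] = 2.3111e-03. Percent = (2.3111e-03/0.33) × 100

Percent ionization = 0.7%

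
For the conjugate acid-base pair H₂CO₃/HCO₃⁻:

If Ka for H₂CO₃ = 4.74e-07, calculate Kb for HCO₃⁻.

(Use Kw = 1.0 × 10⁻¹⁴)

For a conjugate pair Ka × Kb = Kw, so Kb = Kw/Ka = 1.0 × 10⁻¹⁴ / 4.74e-07 = 2.11e-08.

K_b = 2.11e-08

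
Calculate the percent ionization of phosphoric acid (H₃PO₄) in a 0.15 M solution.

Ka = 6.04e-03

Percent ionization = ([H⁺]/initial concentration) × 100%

Using Ka equilibrium: x² + Ka×x - Ka×C = 0. Solving: [H⁺] = 2.7231e-02. Percent = (2.7231e-02/0.15) × 100

Percent ionization = 18.2%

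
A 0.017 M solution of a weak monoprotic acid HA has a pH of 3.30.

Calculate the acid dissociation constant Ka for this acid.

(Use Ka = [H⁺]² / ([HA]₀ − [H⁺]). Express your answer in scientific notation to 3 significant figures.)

[H⁺] = 10^(−pH) = 10^(−3.30) = 5.012e-04 M. For HA ⇌ H⁺ + A⁻, Ka = [H⁺][A⁻]/[HA] = [H⁺]² / ([HA]₀ − [H⁺]) = (5.012e-04)² / (0.017 − 5.012e-04) = 1.52e-05.

K_a = 1.52e-05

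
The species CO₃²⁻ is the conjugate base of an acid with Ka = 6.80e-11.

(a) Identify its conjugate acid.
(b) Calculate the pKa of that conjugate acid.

(a) The conjugate acid is formed by adding one H⁺ to CO₃²⁻, giving HCO₃⁻. (b) pKa = -log(Ka) = -log(6.80e-11) = 10.17.

Conjugate acid: HCO₃⁻; pK_a = 10.17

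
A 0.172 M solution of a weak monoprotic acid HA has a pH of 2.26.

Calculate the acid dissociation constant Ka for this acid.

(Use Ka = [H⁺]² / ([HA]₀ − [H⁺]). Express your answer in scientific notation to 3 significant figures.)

[H⁺] = 10^(−pH) = 10^(−2.26) = 5.495e-03 M. For HA ⇌ H⁺ + A⁻, Ka = [H⁺][A⁻]/[HA] = [H⁺]² / ([HA]₀ − [H⁺]) = (5.495e-03)² / (0.172 − 5.495e-03) = 1.81e-04.

K_a = 1.81e-04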